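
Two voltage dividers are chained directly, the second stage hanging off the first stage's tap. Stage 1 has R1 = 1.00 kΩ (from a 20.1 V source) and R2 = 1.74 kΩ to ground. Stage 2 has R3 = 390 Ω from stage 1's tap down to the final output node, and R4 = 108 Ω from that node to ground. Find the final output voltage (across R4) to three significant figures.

Stage 2 presents R3+R4 = 498.0 Ω as a load on stage 1's tap.
Stage 1's lower leg becomes R2‖(R3+R4) = 387.2 Ω, so V_mid = 20.1 × 387.2/1387 = 5.610 V.
Stage 2 is itself unloaded: V_out = V_mid × R4/(R3+R4) = 5.610 × 108/498.0 = 1.22 V.

V_out ≈ 1.22 V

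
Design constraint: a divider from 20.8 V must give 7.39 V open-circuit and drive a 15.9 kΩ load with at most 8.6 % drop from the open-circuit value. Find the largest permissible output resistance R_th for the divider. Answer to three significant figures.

R_th ≤ 1.50 kΩ

Loading drop = R_th/(R_th + R_L) ≤ 0.0860, so R_th ≤ R_L · ε/(1−ε) = 15.9 kΩ × 0.0860/0.9140 = 1.50 kΩ.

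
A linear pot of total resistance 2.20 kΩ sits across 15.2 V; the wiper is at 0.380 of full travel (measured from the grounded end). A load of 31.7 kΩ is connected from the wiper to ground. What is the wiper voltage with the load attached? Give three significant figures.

The wiper splits the pot into (1−α)R = 1364 Ω above and αR = 836.0 Ω below.
Lower section ‖ load = 814.5 Ω.
V_wiper = 15.2 × 814.5/(1364 + 814.5) = 5.68 V.

V ≈ 5.68 V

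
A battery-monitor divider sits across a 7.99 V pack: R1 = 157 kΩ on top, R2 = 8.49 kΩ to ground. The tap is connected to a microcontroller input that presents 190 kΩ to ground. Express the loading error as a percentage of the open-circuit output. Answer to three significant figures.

4.07 %

The divider's output (Thévenin) resistance is R1‖R2 = 8.054 kΩ.
Fractional drop under load = R_th/(R_th + R_L) = 8.054 / (8.054 + 190) = 0.04067.
So the output falls by 4.07 %.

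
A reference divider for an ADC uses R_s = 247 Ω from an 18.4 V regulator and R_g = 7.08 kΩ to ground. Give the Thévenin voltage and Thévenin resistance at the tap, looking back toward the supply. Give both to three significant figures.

V_th is the open-circuit tap voltage: 18.4 × 7080/(247 + 7080) = 17.8 V.
With the supply zeroed, R_s and R_g appear in parallel from the tap: R_th = R_s‖R_g = (247 × 7080)/7327 = 239 Ω.

V_th = 17.8 V, R_th = 239 Ω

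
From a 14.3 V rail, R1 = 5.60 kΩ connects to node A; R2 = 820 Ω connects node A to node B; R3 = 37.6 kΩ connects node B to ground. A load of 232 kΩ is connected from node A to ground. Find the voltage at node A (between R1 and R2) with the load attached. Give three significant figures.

Below node A the series string R2+R3 = 38420 Ω sits in parallel with the 232000 Ω load: 32960 Ω.
V_A = 14.3 × 32960/(5600 + 32960) = 12.2 V.

V ≈ 12.2 V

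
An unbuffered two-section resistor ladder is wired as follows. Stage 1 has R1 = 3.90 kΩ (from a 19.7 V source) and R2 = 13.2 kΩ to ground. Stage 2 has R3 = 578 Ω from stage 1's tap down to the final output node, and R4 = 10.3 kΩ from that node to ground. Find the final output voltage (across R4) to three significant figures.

V_out ≈ 11.3 V

Stage 2 presents R3+R4 = 10880 Ω as a load on stage 1's tap.
Stage 1's lower leg becomes R2‖(R3+R4) = 5964 Ω, so V_mid = 19.7 × 5964/9864 = 11.91 V.
Stage 2 is itself unloaded: V_out = V_mid × R4/(R3+R4) = 11.91 × 10300/10880 = 11.3 V.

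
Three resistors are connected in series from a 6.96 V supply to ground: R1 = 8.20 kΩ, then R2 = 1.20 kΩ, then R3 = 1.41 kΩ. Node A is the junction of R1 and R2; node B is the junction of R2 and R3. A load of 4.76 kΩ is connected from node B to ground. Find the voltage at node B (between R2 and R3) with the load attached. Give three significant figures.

At node B, R3 is in parallel with the load: R3‖R_L = 1.088 kΩ.
Below node A the resistance is R2 + (R3‖R_L) = 2.288 kΩ, so V_A = 6.96 × 2.288/10.49 = 1.518 V.
Then V_B = V_A × (R3‖R_L)/(R2 + R3‖R_L) = 1.518 × 1.088/2.288 = 0.722 V.

V ≈ 0.722 V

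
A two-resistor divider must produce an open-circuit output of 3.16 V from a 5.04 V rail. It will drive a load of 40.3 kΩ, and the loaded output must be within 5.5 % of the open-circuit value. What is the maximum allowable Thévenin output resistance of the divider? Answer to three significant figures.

R_th ≤ 2.35 kΩ

Loading drop = R_th/(R_th + R_L) ≤ 0.0550, so R_th ≤ R_L · ε/(1−ε) = 40.3 kΩ × 0.0550/0.9450 = 2.35 kΩ.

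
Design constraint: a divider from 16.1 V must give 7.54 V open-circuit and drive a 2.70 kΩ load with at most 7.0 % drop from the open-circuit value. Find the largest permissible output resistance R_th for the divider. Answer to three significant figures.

Loading drop = R_th/(R_th + R_L) ≤ 0.0700, so R_th ≤ R_L · ε/(1−ε) = 2.70 kΩ × 0.0700/0.9300 = 203 Ω.
(Any R1, R2 with R2/(R1+R2) = 0.468 and R1‖R2 ≤ 203 Ω will meet the spec.)

R_th ≤ 203 Ω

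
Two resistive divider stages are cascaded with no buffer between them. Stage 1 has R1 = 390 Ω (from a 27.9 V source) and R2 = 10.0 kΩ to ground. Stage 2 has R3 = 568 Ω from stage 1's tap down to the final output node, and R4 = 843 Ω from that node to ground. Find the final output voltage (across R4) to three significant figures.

Stage 2 presents R3+R4 = 1411 Ω as a load on stage 1's tap.
Stage 1's lower leg becomes R2‖(R3+R4) = 1237 Ω, so V_mid = 27.9 × 1237/1627 = 21.21 V.
Stage 2 is itself unloaded: V_out = V_mid × R4/(R3+R4) = 21.21 × 843/1411 = 12.7 V.

V_out ≈ 12.7 V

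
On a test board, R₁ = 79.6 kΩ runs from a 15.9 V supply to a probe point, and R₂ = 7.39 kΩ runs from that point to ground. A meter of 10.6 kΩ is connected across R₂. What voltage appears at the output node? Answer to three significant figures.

The load sits in parallel with R₂: R₂‖R_L = (7.39 × 10.6) / (7.39 + 10.6) = 4.354 kΩ.
V_out = 15.9 × 4.354 / (79.6 + 4.354) = 15.9 × 4.354/83.95 = 0.825 V.

V_out ≈ 0.825 V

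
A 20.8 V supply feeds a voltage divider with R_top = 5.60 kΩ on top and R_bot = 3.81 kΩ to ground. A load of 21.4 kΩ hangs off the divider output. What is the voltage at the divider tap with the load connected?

The load sits in parallel with R_bot: R_bot‖R_L = (3.81 × 21.4) / (3.81 + 21.4) = 3.234 kΩ.
V_out = 20.8 × 3.234 / (5.60 + 3.234) = 20.8 × 3.234/8.834 = 7.61 V.

V_out ≈ 7.61 V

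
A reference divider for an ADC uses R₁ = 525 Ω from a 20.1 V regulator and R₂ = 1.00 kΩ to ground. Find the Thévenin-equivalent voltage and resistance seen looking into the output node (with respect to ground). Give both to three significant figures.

V_th = 13.2 V, R_th = 344 Ω

V_th is the open-circuit tap voltage: 20.1 × 1000/(525 + 1000) = 13.2 V.
With the supply zeroed, R₁ and R₂ appear in parallel from the tap: R_th = R₁‖R₂ = (525 × 1000)/1525 = 344 Ω.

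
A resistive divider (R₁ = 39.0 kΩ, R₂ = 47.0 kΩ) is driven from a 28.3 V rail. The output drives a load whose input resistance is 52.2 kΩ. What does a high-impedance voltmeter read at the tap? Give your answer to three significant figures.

V_out ≈ 11.0 V

The load sits in parallel with R₂: R₂‖R_L = (47.0 × 52.2) / (47.0 + 52.2) = 24.73 kΩ.
V_out = 28.3 × 24.73 / (39.0 + 24.73) = 28.3 × 24.73/63.73 = 11.0 V.
(Unloaded it would have been 15.5 V.)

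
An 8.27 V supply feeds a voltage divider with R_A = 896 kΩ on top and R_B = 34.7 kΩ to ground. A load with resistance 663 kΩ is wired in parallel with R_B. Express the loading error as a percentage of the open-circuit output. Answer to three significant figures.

4.80 %

The divider's output (Thévenin) resistance is R_A‖R_B = 33.41 kΩ.
Fractional drop under load = R_th/(R_th + R_L) = 33.41 / (33.41 + 663) = 0.04797.
So the output falls by 4.80 %.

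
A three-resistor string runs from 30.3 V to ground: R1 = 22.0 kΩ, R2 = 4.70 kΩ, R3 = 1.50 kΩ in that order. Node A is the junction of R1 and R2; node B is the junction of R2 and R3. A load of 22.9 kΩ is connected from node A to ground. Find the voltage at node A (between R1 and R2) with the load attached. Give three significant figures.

V ≈ 5.50 V

Below node A the series string R2+R3 = 6.200 kΩ sits in parallel with the 22.9 kΩ load: 4.879 kΩ.
V_A = 30.3 × 4.879/(22.0 + 4.879) = 5.50 V.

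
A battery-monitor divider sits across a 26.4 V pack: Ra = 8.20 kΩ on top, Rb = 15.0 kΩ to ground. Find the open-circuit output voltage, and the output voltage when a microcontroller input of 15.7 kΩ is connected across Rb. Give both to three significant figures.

Unloaded: 17.1 V; loaded: 12.8 V

Open-circuit: V = 26.4 × 15.0/(8.20 + 15.0) = 17.1 V.
With the load, Rb becomes Rb‖R_L = 7.671 kΩ, so V = 26.4 × 7.671/15.87 = 12.8 V.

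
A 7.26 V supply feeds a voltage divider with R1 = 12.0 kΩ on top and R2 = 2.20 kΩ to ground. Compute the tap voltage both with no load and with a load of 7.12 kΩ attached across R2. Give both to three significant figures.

Unloaded: 1.12 V; loaded: 0.892 V

Open-circuit: V = 7.26 × 2.20/(12.0 + 2.20) = 1.12 V.
With the load, R2 becomes R2‖R_L = 1.681 kΩ, so V = 7.26 × 1.681/13.68 = 0.892 V.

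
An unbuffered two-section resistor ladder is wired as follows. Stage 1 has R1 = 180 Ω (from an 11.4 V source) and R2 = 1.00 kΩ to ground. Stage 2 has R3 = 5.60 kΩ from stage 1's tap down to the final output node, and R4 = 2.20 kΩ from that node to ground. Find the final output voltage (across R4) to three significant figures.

V_out ≈ 2.67 V

Stage 2 presents R3+R4 = 7800 Ω as a load on stage 1's tap.
Stage 1's lower leg becomes R2‖(R3+R4) = 886.4 Ω, so V_mid = 11.4 × 886.4/1066 = 9.476 V.
Stage 2 is itself unloaded: V_out = V_mid × R4/(R3+R4) = 9.476 × 2200/7800 = 2.67 V.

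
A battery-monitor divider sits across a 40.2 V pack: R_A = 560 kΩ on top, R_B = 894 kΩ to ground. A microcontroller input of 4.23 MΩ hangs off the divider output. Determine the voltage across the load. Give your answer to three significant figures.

The load sits in parallel with R_B: R_B‖R_L = (894 × 4230) / (894 + 4230) = 738.0 kΩ.
V_out = 40.2 × 738.0 / (560 + 738.0) = 40.2 × 738.0/1298 = 22.9 V.

V_out ≈ 22.9 V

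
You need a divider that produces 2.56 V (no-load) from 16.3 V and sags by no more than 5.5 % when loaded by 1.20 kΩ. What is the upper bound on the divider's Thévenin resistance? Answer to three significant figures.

Loading drop = R_th/(R_th + R_L) ≤ 0.0550, so R_th ≤ R_L · ε/(1−ε) = 1.20 kΩ × 0.0550/0.9450 = 69.8 Ω.
(Any R1, R2 with R2/(R1+R2) = 0.157 and R1‖R2 ≤ 69.8 Ω will meet the spec.)

R_th ≤ 69.8 Ω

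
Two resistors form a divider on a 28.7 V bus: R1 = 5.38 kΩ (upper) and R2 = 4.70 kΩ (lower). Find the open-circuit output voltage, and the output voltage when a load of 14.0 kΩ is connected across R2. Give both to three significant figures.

Open-circuit: V = 28.7 × 4.70/(5.38 + 4.70) = 13.4 V.
With the load, R2 becomes R2‖R_L = 3.519 kΩ, so V = 28.7 × 3.519/8.899 = 11.3 V.

Unloaded: 13.4 V; loaded: 11.3 V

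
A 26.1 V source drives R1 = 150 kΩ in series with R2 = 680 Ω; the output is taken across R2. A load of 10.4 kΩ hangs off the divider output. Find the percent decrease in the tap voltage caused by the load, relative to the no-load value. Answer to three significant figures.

The divider's output (Thévenin) resistance is R1‖R2 = 676.9 Ω.
Fractional drop under load = R_th/(R_th + R_L) = 676.9 / (676.9 + 10400) = 0.06111.
So the output falls by 6.11 %.

6.11 %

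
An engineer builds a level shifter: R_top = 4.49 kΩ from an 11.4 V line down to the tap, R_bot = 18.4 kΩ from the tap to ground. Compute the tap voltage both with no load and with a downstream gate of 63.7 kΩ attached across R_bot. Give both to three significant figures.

Unloaded: 9.16 V; loaded: 8.67 V

Open-circuit: V = 11.4 × 18.4/(4.49 + 18.4) = 9.16 V.
With the load, R_bot becomes R_bot‖R_L = 14.28 kΩ, so V = 11.4 × 14.28/18.77 = 8.67 V.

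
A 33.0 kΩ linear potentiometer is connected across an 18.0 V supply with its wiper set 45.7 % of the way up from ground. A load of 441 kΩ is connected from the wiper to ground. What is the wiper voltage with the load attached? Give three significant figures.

V ≈ 8.08 V

The wiper splits the pot into (1−α)R = 17.92 kΩ above and αR = 15.08 kΩ below.
Lower section ‖ load = 14.58 kΩ.
V_wiper = 18.0 × 14.58/(17.92 + 14.58) = 8.08 V.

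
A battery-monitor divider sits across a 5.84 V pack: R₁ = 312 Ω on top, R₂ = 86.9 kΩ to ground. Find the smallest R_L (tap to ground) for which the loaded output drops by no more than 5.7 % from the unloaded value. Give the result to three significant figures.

R_L(min) ≈ 5.14 kΩ

Output resistance R_th = R₁‖R₂ = (312 × 86900)/87210 = 310.9 Ω.
The fractional drop is R_th/(R_th + R_L); requiring this ≤ 0.0570 gives R_L ≥ R_th(1/0.0570 − 1) = 310.9 × 16.54 = 5.14 kΩ.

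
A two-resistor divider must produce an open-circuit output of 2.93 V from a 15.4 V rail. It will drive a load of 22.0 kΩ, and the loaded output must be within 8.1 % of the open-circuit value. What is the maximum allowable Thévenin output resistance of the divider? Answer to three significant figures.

R_th ≤ 1.94 kΩ

Loading drop = R_th/(R_th + R_L) ≤ 0.0810, so R_th ≤ R_L · ε/(1−ε) = 22.0 kΩ × 0.0810/0.9190 = 1.94 kΩ.
(Any R1, R2 with R2/(R1+R2) = 0.190 and R1‖R2 ≤ 1.94 kΩ will meet the spec.)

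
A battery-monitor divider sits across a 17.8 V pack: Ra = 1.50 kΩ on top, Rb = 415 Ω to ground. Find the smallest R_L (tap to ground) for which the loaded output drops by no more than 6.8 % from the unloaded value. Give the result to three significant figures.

Output resistance R_th = Ra‖Rb = (1500 × 415)/1915 = 325.1 Ω.
The fractional drop is R_th/(R_th + R_L); requiring this ≤ 0.0680 gives R_L ≥ R_th(1/0.0680 − 1) = 325.1 × 13.71 = 4.46 kΩ.

R_L(min) ≈ 4.46 kΩ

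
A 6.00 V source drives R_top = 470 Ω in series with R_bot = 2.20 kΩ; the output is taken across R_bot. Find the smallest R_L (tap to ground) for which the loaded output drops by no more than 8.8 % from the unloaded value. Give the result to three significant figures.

R_L(min) ≈ 4.01 kΩ

Output resistance R_th = R_top‖R_bot = (470 × 2200)/2670 = 387.3 Ω.
The fractional drop is R_th/(R_th + R_L); requiring this ≤ 0.0880 gives R_L ≥ R_th(1/0.0880 − 1) = 387.3 × 10.36 = 4.01 kΩ.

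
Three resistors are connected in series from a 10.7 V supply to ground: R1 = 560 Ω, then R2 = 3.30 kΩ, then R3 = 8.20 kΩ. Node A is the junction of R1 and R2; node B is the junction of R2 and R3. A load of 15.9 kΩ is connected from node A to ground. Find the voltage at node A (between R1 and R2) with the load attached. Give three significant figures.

Below node A the series string R2+R3 = 11500 Ω sits in parallel with the 15900 Ω load: 6673 Ω.
V_A = 10.7 × 6673/(560 + 6673) = 9.87 V.

V ≈ 9.87 V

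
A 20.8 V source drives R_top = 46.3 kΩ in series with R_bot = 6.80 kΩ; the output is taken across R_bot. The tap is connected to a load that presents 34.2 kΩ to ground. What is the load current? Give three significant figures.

R_bot‖R_L = 5.672 kΩ; V_out = 20.8 × 5.672/51.97 = 2.270 V.
I_L = V_out / R_L = 2.270 / 34.2 kΩ = 0.0664 mA.

I_L ≈ 0.0664 mA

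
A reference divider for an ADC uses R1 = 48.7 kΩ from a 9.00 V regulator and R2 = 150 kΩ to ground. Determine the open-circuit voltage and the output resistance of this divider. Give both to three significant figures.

V_th = 6.79 V, R_th = 36.8 kΩ

V_th is the open-circuit tap voltage: 9.00 × 150/(48.7 + 150) = 6.79 V.
With the supply zeroed, R1 and R2 appear in parallel from the tap: R_th = R1‖R2 = (48.7 × 150)/198.7 = 36.8 kΩ.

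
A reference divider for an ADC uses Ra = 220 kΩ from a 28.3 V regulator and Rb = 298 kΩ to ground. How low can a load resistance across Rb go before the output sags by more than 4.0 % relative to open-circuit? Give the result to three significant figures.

R_L(min) ≈ 3.04 MΩ

Output resistance R_th = Ra‖Rb = (220 × 298)/518.0 = 126.6 kΩ.
The fractional drop is R_th/(R_th + R_L); requiring this ≤ 0.0400 gives R_L ≥ R_th(1/0.0400 − 1) = 126.6 × 24.00 = 3.04 MΩ.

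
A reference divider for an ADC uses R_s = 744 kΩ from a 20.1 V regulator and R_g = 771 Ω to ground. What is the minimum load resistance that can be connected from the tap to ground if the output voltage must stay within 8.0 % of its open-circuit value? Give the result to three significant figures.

R_L(min) ≈ 8.86 kΩ

Output resistance R_th = R_s‖R_g = (744000 × 771)/744800 = 770.2 Ω.
The fractional drop is R_th/(R_th + R_L); requiring this ≤ 0.0800 gives R_L ≥ R_th(1/0.0800 − 1) = 770.2 × 11.50 = 8.86 kΩ.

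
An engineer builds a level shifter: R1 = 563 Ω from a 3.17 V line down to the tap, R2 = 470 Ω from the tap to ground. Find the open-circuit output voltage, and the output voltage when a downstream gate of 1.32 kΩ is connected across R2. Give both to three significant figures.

Unloaded: 1.44 V; loaded: 1.21 V

Open-circuit: V = 3.17 × 470/(563 + 470) = 1.44 V.
With the load, R2 becomes R2‖R_L = 346.6 Ω, so V = 3.17 × 346.6/909.6 = 1.21 V.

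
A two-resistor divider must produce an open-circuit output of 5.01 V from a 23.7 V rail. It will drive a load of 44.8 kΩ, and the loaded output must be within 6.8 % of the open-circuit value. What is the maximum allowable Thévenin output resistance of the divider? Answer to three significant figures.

R_th ≤ 3.27 kΩ

Loading drop = R_th/(R_th + R_L) ≤ 0.0680, so R_th ≤ R_L · ε/(1−ε) = 44.8 kΩ × 0.0680/0.9320 = 3.27 kΩ.
(Any R1, R2 with R2/(R1+R2) = 0.211 and R1‖R2 ≤ 3.27 kΩ will meet the spec.)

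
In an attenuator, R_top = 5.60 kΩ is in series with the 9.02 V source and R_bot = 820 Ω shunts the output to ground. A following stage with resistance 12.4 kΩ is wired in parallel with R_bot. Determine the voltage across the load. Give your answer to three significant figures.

The load sits in parallel with R_bot: R_bot‖R_L = (820 × 12400) / (820 + 12400) = 769.1 Ω.
V_out = 9.02 × 769.1 / (5600 + 769.1) = 9.02 × 769.1/6369 = 1.09 V.

V_out ≈ 1.09 V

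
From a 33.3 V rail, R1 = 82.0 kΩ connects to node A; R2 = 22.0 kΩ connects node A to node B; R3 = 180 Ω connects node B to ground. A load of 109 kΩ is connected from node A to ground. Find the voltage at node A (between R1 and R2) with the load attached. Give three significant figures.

Below node A the series string R2+R3 = 22180 Ω sits in parallel with the 109000 Ω load: 18430 Ω.
V_A = 33.3 × 18430/(82000 + 18430) = 6.11 V.

V ≈ 6.11 V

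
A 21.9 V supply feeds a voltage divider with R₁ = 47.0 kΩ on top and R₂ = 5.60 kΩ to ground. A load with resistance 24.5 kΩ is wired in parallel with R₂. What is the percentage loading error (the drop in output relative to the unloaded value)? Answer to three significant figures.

Unloaded V = 21.9 × 5.60/52.60 = 2.332 V.
Loaded: R₂‖R_L = 4.558 kΩ, giving V = 21.9 × 4.558/51.56 = 1.936 V.
Drop = (2.332 − 1.936) / 2.332 = 17.0 %.

17.0 %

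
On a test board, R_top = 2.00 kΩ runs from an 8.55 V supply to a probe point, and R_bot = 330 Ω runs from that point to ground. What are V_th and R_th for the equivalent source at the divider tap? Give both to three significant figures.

V_th is the open-circuit tap voltage: 8.55 × 330/(2000 + 330) = 1.21 V.
With the supply zeroed, R_top and R_bot appear in parallel from the tap: R_th = R_top‖R_bot = (2000 × 330)/2330 = 283 Ω.

V_th = 1.21 V, R_th = 283 Ω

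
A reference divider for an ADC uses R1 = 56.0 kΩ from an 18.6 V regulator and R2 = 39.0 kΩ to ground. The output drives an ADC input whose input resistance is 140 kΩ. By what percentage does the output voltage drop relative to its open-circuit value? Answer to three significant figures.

The divider's output (Thévenin) resistance is R1‖R2 = 22.99 kΩ.
Fractional drop under load = R_th/(R_th + R_L) = 22.99 / (22.99 + 140) = 0.1410.
So the output falls by 14.1 %.

14.1 %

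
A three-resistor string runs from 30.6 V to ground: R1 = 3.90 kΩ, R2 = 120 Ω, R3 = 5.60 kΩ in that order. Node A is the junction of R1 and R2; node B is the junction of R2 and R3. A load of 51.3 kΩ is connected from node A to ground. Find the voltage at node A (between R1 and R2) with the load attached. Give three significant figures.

V ≈ 17.4 V

Below node A the series string R2+R3 = 5720 Ω sits in parallel with the 51300 Ω load: 5146 Ω.
V_A = 30.6 × 5146/(3900 + 5146) = 17.4 V.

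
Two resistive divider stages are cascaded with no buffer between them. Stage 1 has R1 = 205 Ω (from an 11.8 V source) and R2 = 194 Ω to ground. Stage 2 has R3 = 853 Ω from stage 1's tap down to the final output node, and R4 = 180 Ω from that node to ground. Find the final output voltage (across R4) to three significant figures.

Stage 2 presents R3+R4 = 1033 Ω as a load on stage 1's tap.
Stage 1's lower leg becomes R2‖(R3+R4) = 163.3 Ω, so V_mid = 11.8 × 163.3/368.3 = 5.232 V.
Stage 2 is itself unloaded: V_out = V_mid × R4/(R3+R4) = 5.232 × 180/1033 = 0.912 V.

V_out ≈ 0.912 V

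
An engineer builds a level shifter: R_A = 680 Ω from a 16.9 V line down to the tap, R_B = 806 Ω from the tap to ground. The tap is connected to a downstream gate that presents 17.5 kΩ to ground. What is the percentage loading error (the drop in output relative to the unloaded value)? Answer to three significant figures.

The divider's output (Thévenin) resistance is R_A‖R_B = 368.8 Ω.
Fractional drop under load = R_th/(R_th + R_L) = 368.8 / (368.8 + 17500) = 0.02064.
So the output falls by 2.06 %.

2.06 %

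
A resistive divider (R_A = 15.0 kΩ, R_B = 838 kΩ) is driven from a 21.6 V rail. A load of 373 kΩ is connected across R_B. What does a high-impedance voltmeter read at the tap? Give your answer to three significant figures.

V_out ≈ 20.4 V

The load sits in parallel with R_B: R_B‖R_L = (838 × 373) / (838 + 373) = 258.1 kΩ.
V_out = 21.6 × 258.1 / (15.0 + 258.1) = 21.6 × 258.1/273.1 = 20.4 V.
(Unloaded it would have been 21.2 V.)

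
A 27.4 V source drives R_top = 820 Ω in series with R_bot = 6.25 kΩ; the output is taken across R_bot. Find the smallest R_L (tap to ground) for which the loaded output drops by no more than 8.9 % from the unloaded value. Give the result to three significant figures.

R_L(min) ≈ 7.42 kΩ

Output resistance R_th = R_top‖R_bot = (820 × 6250)/7070 = 724.9 Ω.
The fractional drop is R_th/(R_th + R_L); requiring this ≤ 0.0890 gives R_L ≥ R_th(1/0.0890 − 1) = 724.9 × 10.24 = 7.42 kΩ.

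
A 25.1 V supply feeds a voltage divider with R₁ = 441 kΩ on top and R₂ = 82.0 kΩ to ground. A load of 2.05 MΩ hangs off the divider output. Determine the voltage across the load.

The load sits in parallel with R₂: R₂‖R_L = (82.0 × 2050) / (82.0 + 2050) = 78.85 kΩ.
V_out = 25.1 × 78.85 / (441 + 78.85) = 25.1 × 78.85/519.8 = 3.81 V.
(Unloaded it would have been 3.94 V.)

V_out ≈ 3.81 V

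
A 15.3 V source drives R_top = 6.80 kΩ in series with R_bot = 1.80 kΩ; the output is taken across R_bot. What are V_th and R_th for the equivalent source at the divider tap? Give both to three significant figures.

V_th = 3.20 V, R_th = 1.42 kΩ

V_th is the open-circuit tap voltage: 15.3 × 1.80/(6.80 + 1.80) = 3.20 V.
With the supply zeroed, R_top and R_bot appear in parallel from the tap: R_th = R_top‖R_bot = (6.80 × 1.80)/8.600 = 1.42 kΩ.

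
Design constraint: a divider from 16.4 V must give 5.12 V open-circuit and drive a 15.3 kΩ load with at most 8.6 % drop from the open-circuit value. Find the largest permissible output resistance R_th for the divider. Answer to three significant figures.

R_th ≤ 1.44 kΩ

Loading drop = R_th/(R_th + R_L) ≤ 0.0860, so R_th ≤ R_L · ε/(1−ε) = 15.3 kΩ × 0.0860/0.9140 = 1.44 kΩ.
(Any R1, R2 with R2/(R1+R2) = 0.312 and R1‖R2 ≤ 1.44 kΩ will meet the spec.)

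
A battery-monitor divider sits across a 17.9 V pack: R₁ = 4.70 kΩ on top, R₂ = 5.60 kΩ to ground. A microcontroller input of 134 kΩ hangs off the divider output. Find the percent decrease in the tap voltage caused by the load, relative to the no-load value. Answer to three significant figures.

The divider's output (Thévenin) resistance is R₁‖R₂ = 2.555 kΩ.
Fractional drop under load = R_th/(R_th + R_L) = 2.555 / (2.555 + 134) = 0.01871.
So the output falls by 1.87 %.

1.87 %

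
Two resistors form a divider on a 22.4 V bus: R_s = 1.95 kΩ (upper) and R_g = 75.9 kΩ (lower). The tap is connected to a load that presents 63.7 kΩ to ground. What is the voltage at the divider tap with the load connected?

V_out ≈ 21.2 V

The load sits in parallel with R_g: R_g‖R_L = (75.9 × 63.7) / (75.9 + 63.7) = 34.63 kΩ.
V_out = 22.4 × 34.63 / (1.95 + 34.63) = 22.4 × 34.63/36.58 = 21.2 V.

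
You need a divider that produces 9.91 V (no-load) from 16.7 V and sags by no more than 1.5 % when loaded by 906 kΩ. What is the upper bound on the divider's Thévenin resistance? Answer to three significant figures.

Loading drop = R_th/(R_th + R_L) ≤ 0.0150, so R_th ≤ R_L · ε/(1−ε) = 906 kΩ × 0.0150/0.9850 = 13.8 kΩ.

R_th ≤ 13.8 kΩ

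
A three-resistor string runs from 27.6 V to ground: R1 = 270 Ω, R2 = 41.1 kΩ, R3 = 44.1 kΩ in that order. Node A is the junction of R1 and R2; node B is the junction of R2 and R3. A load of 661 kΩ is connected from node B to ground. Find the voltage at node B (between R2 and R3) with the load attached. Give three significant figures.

At node B, R3 is in parallel with the load: R3‖R_L = 41340 Ω.
Below node A the resistance is R2 + (R3‖R_L) = 82440 Ω, so V_A = 27.6 × 82440/82710 = 27.51 V.
Then V_B = V_A × (R3‖R_L)/(R2 + R3‖R_L) = 27.51 × 41340/82440 = 13.8 V.

V ≈ 13.8 V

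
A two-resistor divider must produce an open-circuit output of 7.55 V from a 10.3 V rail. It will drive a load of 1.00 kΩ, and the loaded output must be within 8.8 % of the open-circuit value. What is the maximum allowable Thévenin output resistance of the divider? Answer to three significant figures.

R_th ≤ 96.5 Ω

Loading drop = R_th/(R_th + R_L) ≤ 0.0880, so R_th ≤ R_L · ε/(1−ε) = 1.00 kΩ × 0.0880/0.9120 = 96.5 Ω.
(Any R1, R2 with R2/(R1+R2) = 0.733 and R1‖R2 ≤ 96.5 Ω will meet the spec.)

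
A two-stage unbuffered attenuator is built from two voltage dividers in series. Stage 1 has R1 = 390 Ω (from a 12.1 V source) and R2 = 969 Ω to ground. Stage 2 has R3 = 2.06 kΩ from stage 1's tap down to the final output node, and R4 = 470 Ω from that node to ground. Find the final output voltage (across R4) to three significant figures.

Stage 2 presents R3+R4 = 2530 Ω as a load on stage 1's tap.
Stage 1's lower leg becomes R2‖(R3+R4) = 700.6 Ω, so V_mid = 12.1 × 700.6/1091 = 7.773 V.
Stage 2 is itself unloaded: V_out = V_mid × R4/(R3+R4) = 7.773 × 470/2530 = 1.44 V.

V_out ≈ 1.44 V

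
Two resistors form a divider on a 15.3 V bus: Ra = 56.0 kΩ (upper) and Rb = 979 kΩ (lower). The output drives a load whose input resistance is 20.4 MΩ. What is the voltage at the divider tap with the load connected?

V_out ≈ 14.4 V

The load sits in parallel with Rb: Rb‖R_L = (979 × 20400) / (979 + 20400) = 934.2 kΩ.
V_out = 15.3 × 934.2 / (56.0 + 934.2) = 15.3 × 934.2/990.2 = 14.4 V.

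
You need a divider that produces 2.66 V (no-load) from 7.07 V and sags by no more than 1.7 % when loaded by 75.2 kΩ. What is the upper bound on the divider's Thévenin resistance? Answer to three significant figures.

R_th ≤ 1.30 kΩ

Loading drop = R_th/(R_th + R_L) ≤ 0.0170, so R_th ≤ R_L · ε/(1−ε) = 75.2 kΩ × 0.0170/0.9830 = 1.30 kΩ.
(Any R1, R2 with R2/(R1+R2) = 0.376 and R1‖R2 ≤ 1.30 kΩ will meet the spec.)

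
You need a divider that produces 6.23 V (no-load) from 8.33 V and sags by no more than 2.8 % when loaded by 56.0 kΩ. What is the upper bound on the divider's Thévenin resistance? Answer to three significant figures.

R_th ≤ 1.61 kΩ

Loading drop = R_th/(R_th + R_L) ≤ 0.0280, so R_th ≤ R_L · ε/(1−ε) = 56.0 kΩ × 0.0280/0.9720 = 1.61 kΩ.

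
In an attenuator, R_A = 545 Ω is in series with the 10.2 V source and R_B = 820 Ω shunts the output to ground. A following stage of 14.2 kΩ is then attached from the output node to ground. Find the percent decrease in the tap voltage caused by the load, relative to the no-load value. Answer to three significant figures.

The divider's output (Thévenin) resistance is R_A‖R_B = 327.4 Ω.
Fractional drop under load = R_th/(R_th + R_L) = 327.4 / (327.4 + 14200) = 0.02254.
So the output falls by 2.25 %.

2.25 %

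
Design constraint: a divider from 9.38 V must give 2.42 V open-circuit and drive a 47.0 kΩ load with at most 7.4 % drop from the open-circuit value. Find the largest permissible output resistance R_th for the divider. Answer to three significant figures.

Loading drop = R_th/(R_th + R_L) ≤ 0.0740, so R_th ≤ R_L · ε/(1−ε) = 47.0 kΩ × 0.0740/0.9260 = 3.76 kΩ.

R_th ≤ 3.76 kΩ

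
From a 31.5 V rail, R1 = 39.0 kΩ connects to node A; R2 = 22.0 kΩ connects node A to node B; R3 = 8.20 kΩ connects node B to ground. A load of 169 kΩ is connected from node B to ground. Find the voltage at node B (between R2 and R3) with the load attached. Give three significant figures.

V ≈ 3.58 V

At node B, R3 is in parallel with the load: R3‖R_L = 7.821 kΩ.
Below node A the resistance is R2 + (R3‖R_L) = 29.82 kΩ, so V_A = 31.5 × 29.82/68.82 = 13.65 V.
Then V_B = V_A × (R3‖R_L)/(R2 + R3‖R_L) = 13.65 × 7.821/29.82 = 3.58 V.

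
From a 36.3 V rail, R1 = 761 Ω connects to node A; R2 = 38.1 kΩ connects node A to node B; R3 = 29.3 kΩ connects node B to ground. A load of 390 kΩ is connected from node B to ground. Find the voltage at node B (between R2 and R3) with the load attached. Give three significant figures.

At node B, R3 is in parallel with the load: R3‖R_L = 27250 Ω.
Below node A the resistance is R2 + (R3‖R_L) = 65350 Ω, so V_A = 36.3 × 65350/66110 = 35.88 V.
Then V_B = V_A × (R3‖R_L)/(R2 + R3‖R_L) = 35.88 × 27250/65350 = 15.0 V.

V ≈ 15.0 V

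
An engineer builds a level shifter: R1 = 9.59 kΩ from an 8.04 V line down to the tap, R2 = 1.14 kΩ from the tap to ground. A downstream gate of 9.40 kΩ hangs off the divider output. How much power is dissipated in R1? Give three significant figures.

Total resistance from the source is R1 + (R2‖R_L) = 10.61 kΩ, so I = 8.04/10.61 kΩ = 0.7580 mA.
P = I²·R1 = (0.7580 mA)² × 9.59 kΩ = 5.51 mW.

P ≈ 5.51 mW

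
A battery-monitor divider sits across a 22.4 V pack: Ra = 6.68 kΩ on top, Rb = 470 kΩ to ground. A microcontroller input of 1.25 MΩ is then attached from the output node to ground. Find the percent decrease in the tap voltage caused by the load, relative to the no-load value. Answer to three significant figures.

The divider's output (Thévenin) resistance is Ra‖Rb = 6.586 kΩ.
Fractional drop under load = R_th/(R_th + R_L) = 6.586 / (6.586 + 1250) = 0.005241.
So the output falls by 0.524 %.

0.524 %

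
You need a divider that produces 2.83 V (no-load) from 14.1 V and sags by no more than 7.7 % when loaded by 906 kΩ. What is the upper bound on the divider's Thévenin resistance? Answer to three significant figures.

Loading drop = R_th/(R_th + R_L) ≤ 0.0770, so R_th ≤ R_L · ε/(1−ε) = 906 kΩ × 0.0770/0.9230 = 75.6 kΩ.

R_th ≤ 75.6 kΩ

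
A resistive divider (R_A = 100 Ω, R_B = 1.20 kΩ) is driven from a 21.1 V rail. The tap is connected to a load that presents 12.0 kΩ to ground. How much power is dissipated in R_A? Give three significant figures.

Total resistance from the source is R_A + (R_B‖R_L) = 1191 Ω, so I = 21.1/1191 Ω = 17.72 mA.
P = I²·R_A = (17.72 mA)² × 100 Ω = 31.4 mW.

P ≈ 31.4 mW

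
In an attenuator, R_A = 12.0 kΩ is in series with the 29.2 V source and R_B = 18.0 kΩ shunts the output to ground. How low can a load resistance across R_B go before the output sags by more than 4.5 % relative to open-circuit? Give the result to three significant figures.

R_L(min) ≈ 153 kΩ

Output resistance R_th = R_A‖R_B = (12.0 × 18.0)/30.00 = 7.200 kΩ.
The fractional drop is R_th/(R_th + R_L); requiring this ≤ 0.0450 gives R_L ≥ R_th(1/0.0450 − 1) = 7.200 × 21.22 = 153 kΩ.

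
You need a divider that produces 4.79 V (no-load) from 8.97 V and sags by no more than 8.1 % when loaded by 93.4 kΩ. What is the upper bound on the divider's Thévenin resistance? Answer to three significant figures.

R_th ≤ 8.23 kΩ

Loading drop = R_th/(R_th + R_L) ≤ 0.0810, so R_th ≤ R_L · ε/(1−ε) = 93.4 kΩ × 0.0810/0.9190 = 8.23 kΩ.
(Any R1, R2 with R2/(R1+R2) = 0.534 and R1‖R2 ≤ 8.23 kΩ will meet the spec.)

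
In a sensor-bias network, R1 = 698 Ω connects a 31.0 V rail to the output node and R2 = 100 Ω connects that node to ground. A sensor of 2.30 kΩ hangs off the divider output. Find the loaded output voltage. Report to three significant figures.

V_out ≈ 3.74 V

The load sits in parallel with R2: R2‖R_L = (100 × 2300) / (100 + 2300) = 95.83 Ω.
V_out = 31.0 × 95.83 / (698 + 95.83) = 31.0 × 95.83/793.8 = 3.74 V.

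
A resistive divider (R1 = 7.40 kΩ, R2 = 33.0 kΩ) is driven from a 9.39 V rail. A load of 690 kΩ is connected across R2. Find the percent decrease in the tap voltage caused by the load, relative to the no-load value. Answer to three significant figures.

0.868 %

The divider's output (Thévenin) resistance is R1‖R2 = 6.045 kΩ.
Fractional drop under load = R_th/(R_th + R_L) = 6.045 / (6.045 + 690) = 0.008684.
So the output falls by 0.868 %.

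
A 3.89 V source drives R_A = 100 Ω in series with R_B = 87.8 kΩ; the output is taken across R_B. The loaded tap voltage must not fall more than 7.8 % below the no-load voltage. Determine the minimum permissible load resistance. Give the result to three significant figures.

R_L(min) ≈ 1.18 kΩ

Output resistance R_th = R_A‖R_B = (100 × 87800)/87900 = 99.89 Ω.
The fractional drop is R_th/(R_th + R_L); requiring this ≤ 0.0780 gives R_L ≥ R_th(1/0.0780 − 1) = 99.89 × 11.82 = 1.18 kΩ.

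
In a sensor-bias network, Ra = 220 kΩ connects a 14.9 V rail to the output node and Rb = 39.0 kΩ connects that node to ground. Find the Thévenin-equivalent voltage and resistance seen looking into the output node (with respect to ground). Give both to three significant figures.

V_th is the open-circuit tap voltage: 14.9 × 39.0/(220 + 39.0) = 2.24 V.
With the supply zeroed, Ra and Rb appear in parallel from the tap: R_th = Ra‖Rb = (220 × 39.0)/259.0 = 33.1 kΩ.

V_th = 2.24 V, R_th = 33.1 kΩ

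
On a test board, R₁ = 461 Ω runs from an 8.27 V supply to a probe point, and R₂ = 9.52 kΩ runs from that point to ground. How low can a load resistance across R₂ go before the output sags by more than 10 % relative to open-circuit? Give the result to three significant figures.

Output resistance R_th = R₁‖R₂ = (461 × 9520)/9981 = 439.7 Ω.
The fractional drop is R_th/(R_th + R_L); requiring this ≤ 0.100 gives R_L ≥ R_th(1/0.100 − 1) = 439.7 × 9.000 = 3.96 kΩ.

R_L(min) ≈ 3.96 kΩ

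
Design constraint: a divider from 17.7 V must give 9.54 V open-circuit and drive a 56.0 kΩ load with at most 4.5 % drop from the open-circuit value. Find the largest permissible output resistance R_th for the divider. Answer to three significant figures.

R_th ≤ 2.64 kΩ

Loading drop = R_th/(R_th + R_L) ≤ 0.0450, so R_th ≤ R_L · ε/(1−ε) = 56.0 kΩ × 0.0450/0.9550 = 2.64 kΩ.
(Any R1, R2 with R2/(R1+R2) = 0.539 and R1‖R2 ≤ 2.64 kΩ will meet the spec.)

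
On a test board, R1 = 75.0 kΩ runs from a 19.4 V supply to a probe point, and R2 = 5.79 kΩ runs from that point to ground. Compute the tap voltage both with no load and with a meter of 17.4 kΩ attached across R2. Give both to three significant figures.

Open-circuit: V = 19.4 × 5.79/(75.0 + 5.79) = 1.39 V.
With the load, R2 becomes R2‖R_L = 4.344 kΩ, so V = 19.4 × 4.344/79.34 = 1.06 V.

Unloaded: 1.39 V; loaded: 1.06 V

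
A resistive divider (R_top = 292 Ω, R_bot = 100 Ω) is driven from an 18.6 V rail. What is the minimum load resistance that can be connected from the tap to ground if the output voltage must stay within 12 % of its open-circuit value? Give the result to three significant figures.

R_L(min) ≈ 546 Ω

Output resistance R_th = R_top‖R_bot = (292 × 100)/392.0 = 74.49 Ω.
The fractional drop is R_th/(R_th + R_L); requiring this ≤ 0.120 gives R_L ≥ R_th(1/0.120 − 1) = 74.49 × 7.333 = 546 Ω.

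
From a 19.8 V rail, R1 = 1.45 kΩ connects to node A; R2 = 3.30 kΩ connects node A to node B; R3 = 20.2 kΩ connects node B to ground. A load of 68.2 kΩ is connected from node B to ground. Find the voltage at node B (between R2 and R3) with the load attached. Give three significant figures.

V ≈ 15.2 V

At node B, R3 is in parallel with the load: R3‖R_L = 15.58 kΩ.
Below node A the resistance is R2 + (R3‖R_L) = 18.88 kΩ, so V_A = 19.8 × 18.88/20.33 = 18.39 V.
Then V_B = V_A × (R3‖R_L)/(R2 + R3‖R_L) = 18.39 × 15.58/18.88 = 15.2 V.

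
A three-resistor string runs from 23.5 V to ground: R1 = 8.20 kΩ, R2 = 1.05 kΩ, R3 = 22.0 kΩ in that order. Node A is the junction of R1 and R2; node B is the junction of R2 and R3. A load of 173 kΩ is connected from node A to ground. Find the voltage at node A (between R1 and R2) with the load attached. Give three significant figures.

V ≈ 16.7 V

Below node A the series string R2+R3 = 23.05 kΩ sits in parallel with the 173 kΩ load: 20.34 kΩ.
V_A = 23.5 × 20.34/(8.20 + 20.34) = 16.7 V.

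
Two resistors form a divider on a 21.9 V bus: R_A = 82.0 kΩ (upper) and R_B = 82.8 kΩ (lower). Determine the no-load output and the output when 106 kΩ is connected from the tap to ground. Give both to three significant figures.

Open-circuit: V = 21.9 × 82.8/(82.0 + 82.8) = 11.0 V.
With the load, R_B becomes R_B‖R_L = 46.49 kΩ, so V = 21.9 × 46.49/128.5 = 7.92 V.

Unloaded: 11.0 V; loaded: 7.92 V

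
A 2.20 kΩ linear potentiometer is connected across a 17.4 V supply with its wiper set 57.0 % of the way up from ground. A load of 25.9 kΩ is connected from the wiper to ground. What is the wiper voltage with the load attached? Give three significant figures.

The wiper splits the pot into (1−α)R = 946.0 Ω above and αR = 1254 Ω below.
Lower section ‖ load = 1196 Ω.
V_wiper = 17.4 × 1196/(946.0 + 1196) = 9.72 V.

V ≈ 9.72 V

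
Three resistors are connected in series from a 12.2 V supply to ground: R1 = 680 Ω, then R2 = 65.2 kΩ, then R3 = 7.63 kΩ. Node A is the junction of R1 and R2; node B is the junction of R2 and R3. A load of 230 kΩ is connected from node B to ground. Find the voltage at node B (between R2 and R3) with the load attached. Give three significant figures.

At node B, R3 is in parallel with the load: R3‖R_L = 7385 Ω.
Below node A the resistance is R2 + (R3‖R_L) = 72590 Ω, so V_A = 12.2 × 72590/73270 = 12.09 V.
Then V_B = V_A × (R3‖R_L)/(R2 + R3‖R_L) = 12.09 × 7385/72590 = 1.23 V.

V ≈ 1.23 V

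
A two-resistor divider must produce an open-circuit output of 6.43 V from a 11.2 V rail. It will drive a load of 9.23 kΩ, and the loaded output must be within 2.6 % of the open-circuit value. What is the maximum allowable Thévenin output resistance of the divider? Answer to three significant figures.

R_th ≤ 246 Ω

Loading drop = R_th/(R_th + R_L) ≤ 0.0260, so R_th ≤ R_L · ε/(1−ε) = 9.23 kΩ × 0.0260/0.9740 = 246 Ω.
(Any R1, R2 with R2/(R1+R2) = 0.574 and R1‖R2 ≤ 246 Ω will meet the spec.)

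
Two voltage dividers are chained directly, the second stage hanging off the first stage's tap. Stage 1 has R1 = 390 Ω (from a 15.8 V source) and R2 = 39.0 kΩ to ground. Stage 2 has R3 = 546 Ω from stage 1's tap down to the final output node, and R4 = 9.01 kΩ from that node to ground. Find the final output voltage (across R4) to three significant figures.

Stage 2 presents R3+R4 = 9556 Ω as a load on stage 1's tap.
Stage 1's lower leg becomes R2‖(R3+R4) = 7675 Ω, so V_mid = 15.8 × 7675/8065 = 15.04 V.
Stage 2 is itself unloaded: V_out = V_mid × R4/(R3+R4) = 15.04 × 9010/9556 = 14.2 V.

V_out ≈ 14.2 V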